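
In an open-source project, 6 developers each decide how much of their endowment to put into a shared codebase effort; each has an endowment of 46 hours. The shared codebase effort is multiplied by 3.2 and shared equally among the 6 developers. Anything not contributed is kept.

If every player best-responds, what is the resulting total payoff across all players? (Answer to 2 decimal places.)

Each contributed unit returns 3.2/6 = 0.5333 to its contributor — below 1 — so contributing 0 is dominant for every player. At the Nash equilibrium everyone keeps their 46, and the group total is 6 × 46 = 276.

276.00 hours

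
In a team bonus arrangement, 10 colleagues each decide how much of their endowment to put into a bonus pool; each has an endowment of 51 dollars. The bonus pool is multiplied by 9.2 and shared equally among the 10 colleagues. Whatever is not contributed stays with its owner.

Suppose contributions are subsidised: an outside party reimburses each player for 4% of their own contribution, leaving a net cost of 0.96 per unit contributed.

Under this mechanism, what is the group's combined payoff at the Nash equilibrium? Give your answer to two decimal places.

Even with the mechanism, each unit contributed returns only (9.2/10) / 0.96 = 0.9583 per unit of net cost, so contributing nothing is still dominant.
Everyone keeps their endowment and the group total is 10 × 51 = 510.

510.00 dollars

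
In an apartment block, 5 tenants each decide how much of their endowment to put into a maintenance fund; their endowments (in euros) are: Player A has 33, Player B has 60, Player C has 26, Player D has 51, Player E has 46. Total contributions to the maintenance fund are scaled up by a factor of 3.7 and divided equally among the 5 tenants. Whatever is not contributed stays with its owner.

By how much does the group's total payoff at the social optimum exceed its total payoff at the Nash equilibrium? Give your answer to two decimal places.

583.20 euros

The private return per contributed unit is 3.7/5 = 0.7400 < 1 for every player regardless of endowment, so the Nash equilibrium is zero contribution and the group total is Σ E_j = 33 + 60 + 26 + 51 + 46 = 216.
Each contributed unit returns 3.700 to the group, so the social optimum is full contribution by everyone: group total = 3.700 × 216 = 799.20.
Efficiency loss = (3.700 − 1) × 216 = 583.20.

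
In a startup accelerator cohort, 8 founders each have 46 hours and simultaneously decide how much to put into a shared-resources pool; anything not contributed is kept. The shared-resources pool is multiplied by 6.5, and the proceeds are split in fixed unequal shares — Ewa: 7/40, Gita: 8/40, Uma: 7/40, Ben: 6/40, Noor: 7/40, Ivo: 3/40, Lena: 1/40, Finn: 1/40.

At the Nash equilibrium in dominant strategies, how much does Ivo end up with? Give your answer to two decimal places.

For player j, contributing a unit is worthwhile iff 6.5 × (j's share) ≥ 1, i.e. iff j's share is at least 0.1538.
The shares above 0.1538 belong to Ewa, Gita, Uma and Noor, contributing 46 each; the remaining 4 contribute 0. Total contributed: 184.
Ivo keeps 46 and receives 6.5 × 184 × 3/40 = 89.70 from the shared-resources pool, for a payoff of 135.70.

135.70 hours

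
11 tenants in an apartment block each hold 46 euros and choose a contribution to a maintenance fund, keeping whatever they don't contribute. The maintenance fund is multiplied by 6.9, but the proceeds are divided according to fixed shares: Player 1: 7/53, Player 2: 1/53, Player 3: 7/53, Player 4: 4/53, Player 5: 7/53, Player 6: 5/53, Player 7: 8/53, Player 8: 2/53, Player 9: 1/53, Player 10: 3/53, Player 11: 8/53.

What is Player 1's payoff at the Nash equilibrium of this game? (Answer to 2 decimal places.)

129.84 euros

Player j's private return per contributed unit is 6.9 × (j's share). Contributing is weakly dominant for j when that share is at least 1/6.9 = 0.1449, and contributing 0 is dominant otherwise.
Player 7 and Player 11 are above the threshold, contributing 46 each; the remaining 9 contribute 0. Total contributed: 92.
Player 1 keeps 46 and receives 6.9 × 92 × 7/53 = 83.84 from the maintenance fund, for a payoff of 129.84.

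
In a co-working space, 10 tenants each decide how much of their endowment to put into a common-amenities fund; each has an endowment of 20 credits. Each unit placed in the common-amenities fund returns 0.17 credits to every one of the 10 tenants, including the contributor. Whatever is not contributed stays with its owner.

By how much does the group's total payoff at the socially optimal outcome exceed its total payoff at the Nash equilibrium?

The private return per contributed unit is 0.17 < 1, so contributing 0 is dominant for every player. At the Nash equilibrium everyone keeps their 20, and the group total is 10 × 20 = 200.
Each contributed unit returns 1.700 to the group as a whole (0.17 to each of 10 players), which exceeds 1, so the social optimum is full contribution: group total = 1.700 × 200 = 340.00.
Efficiency loss = 340.00 − 200 = 140.00.

140.00 credits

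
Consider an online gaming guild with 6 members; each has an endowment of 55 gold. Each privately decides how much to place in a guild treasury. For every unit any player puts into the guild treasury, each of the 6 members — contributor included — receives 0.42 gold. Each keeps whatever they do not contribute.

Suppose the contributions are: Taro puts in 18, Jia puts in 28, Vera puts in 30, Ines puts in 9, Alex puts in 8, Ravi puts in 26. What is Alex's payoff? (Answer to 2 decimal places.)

Total contributed: 18 + 28 + 30 + 9 + 8 + 26 = 119.
Each receives 0.42 × 119 = 49.98 from the guild treasury.
Alex keeps 55 − 8 = 47, so Alex's payoff is 47 + 49.98 = 96.98.

96.98 gold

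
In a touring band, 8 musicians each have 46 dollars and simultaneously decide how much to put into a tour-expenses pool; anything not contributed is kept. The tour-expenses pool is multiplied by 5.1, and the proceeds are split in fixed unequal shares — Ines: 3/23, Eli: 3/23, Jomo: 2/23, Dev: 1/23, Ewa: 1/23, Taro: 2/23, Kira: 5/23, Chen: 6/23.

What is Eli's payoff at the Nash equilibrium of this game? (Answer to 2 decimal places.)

A player with share s gets back 5.1·s per unit contributed, so full contribution is dominant for anyone with s > 1/5.1 = 0.1961 and zero contribution is dominant for anyone below.
The shares above 0.1961 belong to Kira and Chen, contributing 46 each; the remaining 6 contribute 0. Total contributed: 92.
Eli keeps 46 and receives 5.1 × 92 × 3/23 = 61.20 from the tour-expenses pool, for a payoff of 107.20.

107.20 dollars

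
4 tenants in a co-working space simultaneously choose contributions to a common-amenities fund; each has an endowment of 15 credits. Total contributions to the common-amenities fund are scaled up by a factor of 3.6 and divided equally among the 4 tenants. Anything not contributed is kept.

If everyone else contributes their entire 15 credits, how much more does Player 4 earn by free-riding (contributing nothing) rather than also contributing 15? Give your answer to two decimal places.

1.50 credits

Switching from a contribution of 15 to 0 lets Player 4 keep an extra 15 credits, but lowers the common-amenities fund by 15, which costs Player 4 their own share of that drop: 3.6/4 × 15 = 13.50.
Net gain = 15 − 13.50 = 1.50. The private return per contributed unit (0.9000) is below 1, so free-riding is indeed the best response regardless of what the others do.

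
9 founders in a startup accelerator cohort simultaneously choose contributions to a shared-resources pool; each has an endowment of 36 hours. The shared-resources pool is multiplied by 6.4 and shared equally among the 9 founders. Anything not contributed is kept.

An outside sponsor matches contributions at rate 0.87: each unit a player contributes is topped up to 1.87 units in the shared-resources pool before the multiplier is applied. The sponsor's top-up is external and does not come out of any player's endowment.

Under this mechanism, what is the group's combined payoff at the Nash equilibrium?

3877.63 hours

The effective private return per unit is now 6.4 × 1.87 / 9 = 1.3298 > 1, so every player's dominant strategy flips to full contribution.
At the Nash equilibrium everyone contributes 36. Group total payoff = 6.4 × 1.87 × 324 = 3877.63.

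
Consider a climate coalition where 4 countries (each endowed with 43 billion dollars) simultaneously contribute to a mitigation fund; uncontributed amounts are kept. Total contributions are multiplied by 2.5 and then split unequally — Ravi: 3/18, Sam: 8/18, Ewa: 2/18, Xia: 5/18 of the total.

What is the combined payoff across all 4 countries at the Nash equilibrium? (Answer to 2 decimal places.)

For player j, contributing a unit is worthwhile iff 2.5 × (j's share) ≥ 1, i.e. iff j's share is at least 0.4000.
Sam alone (share 8/18) is above the threshold, contributing 43; the remaining 3 contribute 0. Total contributed: 43.
The mitigation fund pays out 2.5 × 43 = 107.50 in total (split across the unequal shares, but the aggregate is all that matters for the group sum).
The 3 free-riders keep 43 each, adding 129. Group total = 129 + 107.50 = 236.50.

236.50 billion dollars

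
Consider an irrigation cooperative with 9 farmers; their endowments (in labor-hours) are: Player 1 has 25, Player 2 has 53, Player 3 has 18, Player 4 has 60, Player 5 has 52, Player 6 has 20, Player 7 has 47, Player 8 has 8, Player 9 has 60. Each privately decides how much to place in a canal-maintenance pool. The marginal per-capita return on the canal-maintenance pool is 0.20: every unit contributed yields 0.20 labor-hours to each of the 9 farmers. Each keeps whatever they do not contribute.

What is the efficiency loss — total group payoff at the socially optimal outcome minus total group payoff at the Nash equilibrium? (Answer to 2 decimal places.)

The private return per contributed unit is 0.20 < 1 for everyone, so the Nash equilibrium is zero contribution and the group total is Σ E_j = 25 + 53 + 18 + 60 + 52 + 20 + 47 + 8 + 60 = 343.
Each contributed unit returns 1.800 to the group, so the social optimum is full contribution by everyone: group total = 1.800 × 343 = 617.40.
Efficiency loss = (1.800 − 1) × 343 = 274.40.

274.40 labor-hours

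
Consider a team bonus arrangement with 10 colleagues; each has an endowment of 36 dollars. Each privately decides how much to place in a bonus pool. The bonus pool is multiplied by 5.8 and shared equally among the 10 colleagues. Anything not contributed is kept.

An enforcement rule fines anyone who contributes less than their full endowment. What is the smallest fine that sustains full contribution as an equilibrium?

15.12 dollars

Given the others contribute fully, the best deviation is to contribute 0 (any partial contribution still incurs the fine and gives up units whose private return 0.5800 is below 1).
Deviating from 36 to 0 saves 36 dollars but forfeits the deviator's share of the drop in the bonus pool: 5.8/10 × 36 = 20.88.
So the deviation gain is 36 − 20.88 = 15.12, and the fine must be at least 15.12 dollars to wipe it out.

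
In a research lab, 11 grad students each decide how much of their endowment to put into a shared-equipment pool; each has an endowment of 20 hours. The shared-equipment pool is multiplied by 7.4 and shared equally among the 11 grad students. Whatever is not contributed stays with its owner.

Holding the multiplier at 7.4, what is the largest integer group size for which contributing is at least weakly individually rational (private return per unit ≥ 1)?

Private return per unit is 7.4/(group size), which is ≥ 1 whenever the group size is ≤ 7.4.
The largest such integer is 7.

7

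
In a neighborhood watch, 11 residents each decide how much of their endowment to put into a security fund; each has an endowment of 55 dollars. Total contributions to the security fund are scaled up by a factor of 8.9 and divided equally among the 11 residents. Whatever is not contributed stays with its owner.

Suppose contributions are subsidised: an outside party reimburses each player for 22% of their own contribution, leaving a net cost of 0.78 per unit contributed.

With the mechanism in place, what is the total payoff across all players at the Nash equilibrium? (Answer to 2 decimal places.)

5517.60 dollars

With the mechanism, a contributed unit returns (8.9/11) / 0.78 = 1.0373 per unit of net cost to the contributor — now above 1 — so contributing fully is weakly dominant for every player.
So the Nash equilibrium is full contribution by all 11; the group earns 11 × (55 × 0.22 + 8.9 × 55) = 5517.60.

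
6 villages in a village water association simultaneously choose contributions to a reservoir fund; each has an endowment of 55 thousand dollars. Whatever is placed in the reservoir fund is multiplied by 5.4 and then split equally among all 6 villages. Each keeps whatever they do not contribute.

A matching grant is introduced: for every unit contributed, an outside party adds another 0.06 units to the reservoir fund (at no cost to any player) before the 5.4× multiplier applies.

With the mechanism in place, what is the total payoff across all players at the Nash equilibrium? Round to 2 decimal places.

The effective private return is 5.4 × 1.06 / 6 = 0.9540, which is still under 1, so the mechanism doesn't change anyone's dominant strategy: zero contribution.
At the Nash equilibrium no one contributes; group total payoff = 6 × 55 = 330.

330.00 thousand dollars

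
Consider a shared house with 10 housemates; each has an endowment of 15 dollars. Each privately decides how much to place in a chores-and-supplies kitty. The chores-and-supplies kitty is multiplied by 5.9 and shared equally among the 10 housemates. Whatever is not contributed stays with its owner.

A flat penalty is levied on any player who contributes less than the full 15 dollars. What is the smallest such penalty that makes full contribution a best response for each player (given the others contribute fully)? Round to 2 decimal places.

6.15 dollars

Given the others contribute fully, the best deviation is to contribute 0 (any partial contribution still incurs the fine and gives up units whose private return 0.5900 is below 1).
Deviating from 15 to 0 saves 15 dollars but forfeits the deviator's share of the drop in the chores-and-supplies kitty: 5.9/10 × 15 = 8.85.
So the deviation gain is 15 − 8.85 = 6.15, and the fine must be at least 6.15 dollars to wipe it out.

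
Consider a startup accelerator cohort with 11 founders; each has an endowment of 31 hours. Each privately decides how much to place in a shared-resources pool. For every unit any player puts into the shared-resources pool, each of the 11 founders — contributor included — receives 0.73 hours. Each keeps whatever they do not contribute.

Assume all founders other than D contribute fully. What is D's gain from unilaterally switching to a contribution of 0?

8.37 hours

Switching from a contribution of 31 to 0 lets D keep an extra 31 hours, but lowers the shared-resources pool by 31, which costs D their own share of that drop: 0.73 × 31 = 22.63.
Net gain = 31 − 22.63 = 8.37. The private return per contributed unit (0.73) is below 1, so free-riding is indeed the best response regardless of what the others do.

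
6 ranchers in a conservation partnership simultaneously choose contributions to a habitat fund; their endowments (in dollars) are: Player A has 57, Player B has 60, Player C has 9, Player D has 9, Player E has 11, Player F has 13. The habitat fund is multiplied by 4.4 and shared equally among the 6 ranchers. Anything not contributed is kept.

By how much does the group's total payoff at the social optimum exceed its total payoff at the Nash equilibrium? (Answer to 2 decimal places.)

The private return per contributed unit is 4.4/6 = 0.7333 < 1 for every player regardless of endowment, so the Nash equilibrium is zero contribution and the group total is Σ E_j = 57 + 60 + 9 + 9 + 11 + 13 = 159.
Each contributed unit returns 4.400 to the group, so the social optimum is full contribution by everyone: group total = 4.400 × 159 = 699.60.
Efficiency loss = (4.400 − 1) × 159 = 540.60.

540.60 dollars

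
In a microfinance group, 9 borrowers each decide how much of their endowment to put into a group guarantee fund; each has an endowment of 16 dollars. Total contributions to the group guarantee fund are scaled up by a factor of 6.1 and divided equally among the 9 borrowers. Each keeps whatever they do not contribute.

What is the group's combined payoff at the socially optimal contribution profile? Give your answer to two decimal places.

Each contributed unit returns 6.100 to the group as a whole (0.6778 to each of 9 players), which exceeds 1, so the social optimum is full contribution: group total = 6.100 × 144 = 878.40.

878.40 dollars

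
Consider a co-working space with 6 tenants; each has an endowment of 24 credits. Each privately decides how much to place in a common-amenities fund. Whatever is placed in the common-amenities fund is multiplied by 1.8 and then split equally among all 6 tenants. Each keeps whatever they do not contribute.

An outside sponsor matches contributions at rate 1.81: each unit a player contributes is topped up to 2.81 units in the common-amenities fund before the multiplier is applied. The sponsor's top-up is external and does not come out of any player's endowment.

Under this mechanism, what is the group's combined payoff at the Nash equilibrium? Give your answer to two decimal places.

144.00 credits

Even with the mechanism, each unit contributed returns only 1.8 × 2.81 / 6 = 0.8430 per unit of net cost, so contributing nothing is still dominant.
At the Nash equilibrium no one contributes; group total payoff = 6 × 24 = 144.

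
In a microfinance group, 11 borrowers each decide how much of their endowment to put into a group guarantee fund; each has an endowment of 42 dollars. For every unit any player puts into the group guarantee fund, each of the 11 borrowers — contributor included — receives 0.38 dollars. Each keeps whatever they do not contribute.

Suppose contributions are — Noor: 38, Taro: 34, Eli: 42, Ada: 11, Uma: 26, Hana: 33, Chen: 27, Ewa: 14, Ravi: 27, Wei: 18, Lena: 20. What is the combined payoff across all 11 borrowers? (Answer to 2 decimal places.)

Total contributed: 38 + 34 + 42 + 11 + 26 + 33 + 27 + 14 + 27 + 18 + 20 = 290; total kept: 11 × 42 − 290 = 172.
The group guarantee fund pays out 0.38 × 11 × 290 = 1212.20 in aggregate.
Group total = 172 + 1212.20 = 1384.20.

1384.20 dollars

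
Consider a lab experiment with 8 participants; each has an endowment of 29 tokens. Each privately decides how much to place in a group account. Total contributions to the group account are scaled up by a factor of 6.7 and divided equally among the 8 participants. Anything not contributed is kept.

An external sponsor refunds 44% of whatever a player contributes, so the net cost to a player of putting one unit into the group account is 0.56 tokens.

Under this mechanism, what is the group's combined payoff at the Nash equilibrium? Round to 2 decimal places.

1656.48 tokens

Under the mechanism each unit contributed yields (6.7/8) / 0.56 = 1.4955 back to its contributor per unit of net cost, which exceeds 1, making full contribution the dominant choice for everyone.
So the Nash equilibrium is full contribution by all 8; the group earns 8 × (29 × 0.44 + 6.7 × 29) = 1656.48.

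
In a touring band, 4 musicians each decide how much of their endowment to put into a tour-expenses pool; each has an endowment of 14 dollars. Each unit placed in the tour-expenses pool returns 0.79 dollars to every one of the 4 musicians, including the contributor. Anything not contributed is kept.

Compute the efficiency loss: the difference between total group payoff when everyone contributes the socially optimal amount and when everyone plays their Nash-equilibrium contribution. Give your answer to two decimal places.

120.96 dollars

The private return per contributed unit is 0.79 < 1, so contributing 0 is dominant for every player. At the Nash equilibrium everyone keeps their 14, and the group total is 4 × 14 = 56.
Each contributed unit returns 3.160 to the group as a whole (0.79 to each of 4 players), which exceeds 1, so the social optimum is full contribution: group total = 3.160 × 56 = 176.96.
Efficiency loss = 176.96 − 56 = 120.96.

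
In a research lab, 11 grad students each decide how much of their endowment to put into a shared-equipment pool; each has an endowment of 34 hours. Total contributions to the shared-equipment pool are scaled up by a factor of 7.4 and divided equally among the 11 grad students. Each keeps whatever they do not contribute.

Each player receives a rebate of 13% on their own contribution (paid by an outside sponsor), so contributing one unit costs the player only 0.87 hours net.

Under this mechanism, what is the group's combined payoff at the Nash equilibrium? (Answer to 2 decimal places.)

374.00 hours

With the mechanism, a contributed unit returns (7.4/11) / 0.87 = 0.7732 per unit of net cost — still below 1 — so contributing 0 remains dominant for every player.
At the Nash equilibrium no one contributes; group total payoff = 11 × 34 = 374.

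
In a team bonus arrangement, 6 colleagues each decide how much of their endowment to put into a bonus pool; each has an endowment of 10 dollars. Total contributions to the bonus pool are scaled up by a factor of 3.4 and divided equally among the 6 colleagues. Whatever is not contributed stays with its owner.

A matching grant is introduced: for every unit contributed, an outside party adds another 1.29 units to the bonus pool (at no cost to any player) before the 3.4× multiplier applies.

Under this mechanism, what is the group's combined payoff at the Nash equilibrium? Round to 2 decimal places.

467.16 dollars

Under the mechanism each unit contributed yields 3.4 × 2.29 / 6 = 1.2977 back to its contributor per unit of net cost, which exceeds 1, making full contribution the dominant choice for everyone.
At the Nash equilibrium everyone contributes 10. Group total payoff = 3.4 × 2.29 × 60 = 467.16.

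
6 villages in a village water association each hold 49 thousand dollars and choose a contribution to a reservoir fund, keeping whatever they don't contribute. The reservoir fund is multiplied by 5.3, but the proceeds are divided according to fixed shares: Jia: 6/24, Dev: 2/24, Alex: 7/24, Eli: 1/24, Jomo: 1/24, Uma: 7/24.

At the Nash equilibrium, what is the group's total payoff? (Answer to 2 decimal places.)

For player j, contributing a unit is worthwhile iff 5.3 × (j's share) ≥ 1, i.e. iff j's share is at least 0.1887.
The shares above 0.1887 belong to Jia, Alex and Uma, contributing 49 each; the remaining 3 contribute 0. Total contributed: 147.
The reservoir fund pays out 5.3 × 147 = 779.10 in total (split across the unequal shares, but the aggregate is all that matters for the group sum).
The 3 free-riders keep 49 each, adding 147. Group total = 147 + 779.10 = 926.10.

926.10 thousand dollars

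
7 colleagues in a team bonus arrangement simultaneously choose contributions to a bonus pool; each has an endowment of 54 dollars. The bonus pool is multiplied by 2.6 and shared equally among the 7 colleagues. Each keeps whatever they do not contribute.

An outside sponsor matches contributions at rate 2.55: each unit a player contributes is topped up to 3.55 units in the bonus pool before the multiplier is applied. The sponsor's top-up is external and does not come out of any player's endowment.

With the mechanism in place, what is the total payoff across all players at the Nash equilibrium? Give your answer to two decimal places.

3488.94 dollars

The effective private return per unit is now 2.6 × 3.55 / 7 = 1.3186 > 1, so every player's dominant strategy flips to full contribution.
At the Nash equilibrium everyone contributes 54. Group total payoff = 2.6 × 3.55 × 378 = 3488.94.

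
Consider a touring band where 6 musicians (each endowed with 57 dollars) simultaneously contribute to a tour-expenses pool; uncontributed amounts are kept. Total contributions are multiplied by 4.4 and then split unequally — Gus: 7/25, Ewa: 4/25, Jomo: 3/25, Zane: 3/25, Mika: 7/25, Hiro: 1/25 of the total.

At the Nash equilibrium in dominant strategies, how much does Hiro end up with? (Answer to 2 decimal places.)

77.06 dollars

For player j, contributing a unit is worthwhile iff 4.4 × (j's share) ≥ 1, i.e. iff j's share is at least 0.2273.
Gus and Mika are above the threshold, contributing 57 each; the remaining 4 contribute 0. Total contributed: 114.
Hiro keeps 57 and receives 4.4 × 114 × 1/25 = 20.06 from the tour-expenses pool, for a payoff of 77.06.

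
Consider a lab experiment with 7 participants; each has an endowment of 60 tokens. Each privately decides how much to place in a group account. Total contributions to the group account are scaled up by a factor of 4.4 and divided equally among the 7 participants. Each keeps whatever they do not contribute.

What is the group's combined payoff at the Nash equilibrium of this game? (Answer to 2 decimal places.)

Each contributed unit returns 4.4/7 = 0.6286 to its contributor — below 1 — so contributing 0 is dominant for every player. At the Nash equilibrium everyone keeps their 60, and the group total is 7 × 60 = 420.

420.00 tokens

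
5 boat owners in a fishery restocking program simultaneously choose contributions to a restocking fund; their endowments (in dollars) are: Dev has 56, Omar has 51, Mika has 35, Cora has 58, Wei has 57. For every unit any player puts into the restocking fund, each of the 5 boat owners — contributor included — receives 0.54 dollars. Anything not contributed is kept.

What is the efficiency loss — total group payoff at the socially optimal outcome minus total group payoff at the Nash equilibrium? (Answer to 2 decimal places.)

436.90 dollars

The private return per contributed unit is 0.54 < 1 for everyone, so the Nash equilibrium is zero contribution and the group total is Σ E_j = 56 + 51 + 35 + 58 + 57 = 257.
Each contributed unit returns 2.700 to the group, so the social optimum is full contribution by everyone: group total = 2.700 × 257 = 693.90.
Efficiency loss = (2.700 − 1) × 257 = 436.90.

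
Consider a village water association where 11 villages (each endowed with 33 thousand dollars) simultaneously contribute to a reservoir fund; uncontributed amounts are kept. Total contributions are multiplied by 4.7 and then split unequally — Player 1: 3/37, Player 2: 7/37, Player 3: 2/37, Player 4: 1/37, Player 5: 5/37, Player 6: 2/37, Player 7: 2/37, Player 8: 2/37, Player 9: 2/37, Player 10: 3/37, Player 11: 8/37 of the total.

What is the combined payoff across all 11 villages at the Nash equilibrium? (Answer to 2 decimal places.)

485.10 thousand dollars

Each unit j contributes comes back to j as 4.7 × (j's share), so j prefers to contribute only if that share exceeds 1/4.7 = 0.2128; otherwise keeping the unit dominates.
The only share above 0.2128 is Player 11's 8/37, contributing 33; the remaining 10 contribute 0. Total contributed: 33.
The reservoir fund pays out 4.7 × 33 = 155.10 in total (split across the unequal shares, but the aggregate is all that matters for the group sum).
The 10 free-riders keep 33 each, adding 330. Group total = 330 + 155.10 = 485.10.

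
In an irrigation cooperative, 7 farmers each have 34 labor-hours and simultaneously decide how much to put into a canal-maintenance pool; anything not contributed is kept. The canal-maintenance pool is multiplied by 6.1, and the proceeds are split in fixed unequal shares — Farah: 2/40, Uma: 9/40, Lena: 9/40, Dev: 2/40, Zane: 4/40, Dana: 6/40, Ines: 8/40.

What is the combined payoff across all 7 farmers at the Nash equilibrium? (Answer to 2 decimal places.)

758.20 labor-hours

Each unit j contributes comes back to j as 6.1 × (j's share), so j prefers to contribute only if that share exceeds 1/6.1 = 0.1639; otherwise keeping the unit dominates.
Uma, Lena and Ines are above the threshold, contributing 34 each; the remaining 4 contribute 0. Total contributed: 102.
The canal-maintenance pool pays out 6.1 × 102 = 622.20 in total (split across the unequal shares, but the aggregate is all that matters for the group sum).
The 4 free-riders keep 34 each, adding 136. Group total = 136 + 622.20 = 758.20.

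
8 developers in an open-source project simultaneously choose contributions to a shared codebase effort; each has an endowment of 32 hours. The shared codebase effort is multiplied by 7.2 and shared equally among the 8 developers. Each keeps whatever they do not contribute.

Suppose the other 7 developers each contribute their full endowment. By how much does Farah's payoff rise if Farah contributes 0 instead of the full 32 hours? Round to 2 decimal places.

3.20 hours

Switching from a contribution of 32 to 0 lets Farah keep an extra 32 hours, but lowers the shared codebase effort by 32, which costs Farah their own share of that drop: 7.2/8 × 32 = 28.80.
Net gain = 32 − 28.80 = 3.20. The private return per contributed unit (0.9000) is below 1, so free-riding is indeed the best response regardless of what the others do.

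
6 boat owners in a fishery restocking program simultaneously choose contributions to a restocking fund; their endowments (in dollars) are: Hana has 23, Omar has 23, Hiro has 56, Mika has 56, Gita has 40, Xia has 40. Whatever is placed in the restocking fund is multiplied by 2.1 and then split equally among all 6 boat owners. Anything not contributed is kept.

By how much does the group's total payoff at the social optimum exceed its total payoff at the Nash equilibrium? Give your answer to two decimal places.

The private return per contributed unit is 2.1/6 = 0.3500 < 1 for every player regardless of endowment, so the Nash equilibrium is zero contribution and the group total is Σ E_j = 23 + 23 + 56 + 56 + 40 + 40 = 238.
Each contributed unit returns 2.100 to the group, so the social optimum is full contribution by everyone: group total = 2.100 × 238 = 499.80.
Efficiency loss = (2.100 − 1) × 238 = 261.80.

261.80 dollars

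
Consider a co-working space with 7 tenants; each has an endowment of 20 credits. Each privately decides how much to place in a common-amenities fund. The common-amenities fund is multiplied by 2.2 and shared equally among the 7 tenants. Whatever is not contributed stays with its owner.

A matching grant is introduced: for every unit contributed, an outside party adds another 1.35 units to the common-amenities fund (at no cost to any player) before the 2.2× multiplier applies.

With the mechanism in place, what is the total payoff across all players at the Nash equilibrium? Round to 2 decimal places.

140.00 credits

With the mechanism, a contributed unit returns 2.2 × 2.35 / 7 = 0.7386 per unit of net cost — still below 1 — so contributing 0 remains dominant for every player.
Everyone keeps their endowment and the group total is 7 × 20 = 140.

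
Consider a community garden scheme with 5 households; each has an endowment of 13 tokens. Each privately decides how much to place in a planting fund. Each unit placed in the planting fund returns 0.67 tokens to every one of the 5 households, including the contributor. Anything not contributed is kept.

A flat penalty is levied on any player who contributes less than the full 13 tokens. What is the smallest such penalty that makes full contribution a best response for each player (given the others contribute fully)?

4.29 tokens

Given the others contribute fully, the best deviation is to contribute 0 (any partial contribution still incurs the fine and gives up units whose private return 0.67 is below 1).
Deviating from 13 to 0 saves 13 tokens but forfeits the deviator's share of the drop in the planting fund: 0.67 × 13 = 8.71.
So the deviation gain is 13 − 8.71 = 4.29, and the fine must be at least 4.29 tokens to wipe it out.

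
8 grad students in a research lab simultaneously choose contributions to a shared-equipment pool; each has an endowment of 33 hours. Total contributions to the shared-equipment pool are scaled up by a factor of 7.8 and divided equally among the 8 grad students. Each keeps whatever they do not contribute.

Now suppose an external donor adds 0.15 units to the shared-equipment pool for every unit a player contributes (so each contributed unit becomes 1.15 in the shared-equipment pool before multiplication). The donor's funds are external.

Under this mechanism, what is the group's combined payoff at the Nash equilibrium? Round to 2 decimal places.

Under the mechanism each unit contributed yields 7.8 × 1.15 / 8 = 1.1213 back to its contributor per unit of net cost, which exceeds 1, making full contribution the dominant choice for everyone.
At the Nash equilibrium everyone contributes 33. Group total payoff = 7.8 × 1.15 × 264 = 2368.08.

2368.08 hours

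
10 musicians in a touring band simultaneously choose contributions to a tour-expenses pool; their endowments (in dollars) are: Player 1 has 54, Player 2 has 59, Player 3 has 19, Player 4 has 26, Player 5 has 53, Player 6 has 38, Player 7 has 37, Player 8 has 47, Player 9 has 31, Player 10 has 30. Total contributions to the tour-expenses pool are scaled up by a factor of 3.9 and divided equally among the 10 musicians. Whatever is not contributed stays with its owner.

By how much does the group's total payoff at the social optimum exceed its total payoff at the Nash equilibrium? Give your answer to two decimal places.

1142.60 dollars

The private return per contributed unit is 3.9/10 = 0.3900 < 1 for every player regardless of endowment, so the Nash equilibrium is zero contribution and the group total is Σ E_j = 54 + 59 + 19 + 26 + 53 + 38 + 37 + 47 + 31 + 30 = 394.
Each contributed unit returns 3.900 to the group, so the social optimum is full contribution by everyone: group total = 3.900 × 394 = 1536.60.
Efficiency loss = (3.900 − 1) × 394 = 1142.60.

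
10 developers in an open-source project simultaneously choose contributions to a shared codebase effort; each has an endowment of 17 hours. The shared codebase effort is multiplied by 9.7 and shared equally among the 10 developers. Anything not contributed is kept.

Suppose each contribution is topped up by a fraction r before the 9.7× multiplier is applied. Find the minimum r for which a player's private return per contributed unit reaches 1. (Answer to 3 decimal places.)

With matching at rate r, one contributed unit becomes (1 + r) in the shared codebase effort and returns 9.7 × (1 + r) / 10 to the contributor.
Setting this equal to 1: 1 + r = 10/9.7 = 1.0309.
So the minimum matching rate is r = 1.0309 − 1 = 0.031.

0.031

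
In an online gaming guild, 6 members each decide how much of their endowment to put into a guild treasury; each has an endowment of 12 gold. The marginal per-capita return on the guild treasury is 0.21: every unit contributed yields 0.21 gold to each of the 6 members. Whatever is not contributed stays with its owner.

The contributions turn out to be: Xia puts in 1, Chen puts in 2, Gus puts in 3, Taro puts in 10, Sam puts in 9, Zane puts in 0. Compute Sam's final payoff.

Total contributed: 1 + 2 + 3 + 10 + 9 + 0 = 25.
Each receives 0.21 × 25 = 5.25 from the guild treasury.
Sam keeps 12 − 9 = 3, so Sam's payoff is 3 + 5.25 = 8.25.

8.25 gold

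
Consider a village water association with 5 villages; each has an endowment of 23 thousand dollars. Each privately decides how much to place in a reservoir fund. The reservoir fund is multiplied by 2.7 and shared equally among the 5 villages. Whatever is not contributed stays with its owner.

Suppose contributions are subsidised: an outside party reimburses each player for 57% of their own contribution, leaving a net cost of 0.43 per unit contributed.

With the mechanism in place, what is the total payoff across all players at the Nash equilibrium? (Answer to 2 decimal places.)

Under the mechanism each unit contributed yields (2.7/5) / 0.43 = 1.2558 back to its contributor per unit of net cost, which exceeds 1, making full contribution the dominant choice for everyone.
So the Nash equilibrium is full contribution by all 5; the group earns 5 × (23 × 0.57 + 2.7 × 23) = 376.05.

376.05 thousand dollars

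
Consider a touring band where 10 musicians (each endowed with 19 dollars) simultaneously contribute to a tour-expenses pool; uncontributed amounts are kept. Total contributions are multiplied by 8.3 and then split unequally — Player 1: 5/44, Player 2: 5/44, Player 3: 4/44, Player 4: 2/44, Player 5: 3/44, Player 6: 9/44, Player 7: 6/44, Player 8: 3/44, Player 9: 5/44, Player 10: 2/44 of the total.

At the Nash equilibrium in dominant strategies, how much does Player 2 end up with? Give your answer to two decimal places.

54.84 dollars

For player j, contributing a unit is worthwhile iff 8.3 × (j's share) ≥ 1, i.e. iff j's share is at least 0.1205.
The shares above 0.1205 belong to Player 6 and Player 7, contributing 19 each; the remaining 8 contribute 0. Total contributed: 38.
Player 2 keeps 19 and receives 8.3 × 38 × 5/44 = 35.84 from the tour-expenses pool, for a payoff of 54.84.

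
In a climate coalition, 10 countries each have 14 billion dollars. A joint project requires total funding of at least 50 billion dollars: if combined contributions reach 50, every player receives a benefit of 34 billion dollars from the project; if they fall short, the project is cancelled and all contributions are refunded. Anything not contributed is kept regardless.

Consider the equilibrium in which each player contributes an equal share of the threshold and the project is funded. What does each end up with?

43 billion dollars

Equal share of the threshold: 50/10 = 5.
At this profile no one gains by cutting their contribution: any cut drops the total below 50, the project is cancelled, contributions are refunded, and the deviator ends with 14, which is less than 14 − 5 + 34 = 43. Contributing more than 5 just wastes the excess. So contributing exactly 5 is a best response.
Each player's payoff: 14 − 5 + 34 = 43.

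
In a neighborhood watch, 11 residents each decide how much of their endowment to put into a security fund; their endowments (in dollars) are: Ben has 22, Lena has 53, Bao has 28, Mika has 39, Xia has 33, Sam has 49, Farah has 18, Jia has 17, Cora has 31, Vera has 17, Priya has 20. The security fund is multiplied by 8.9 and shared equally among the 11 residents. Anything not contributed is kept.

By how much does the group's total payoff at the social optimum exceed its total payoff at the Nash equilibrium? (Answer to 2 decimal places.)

2583.30 dollars

The private return per contributed unit is 8.9/11 = 0.8091 < 1 for every player regardless of endowment, so the Nash equilibrium is zero contribution and the group total is Σ E_j = 22 + 53 + 28 + 39 + 33 + 49 + 18 + 17 + 31 + 17 + 20 = 327.
Each contributed unit returns 8.900 to the group, so the social optimum is full contribution by everyone: group total = 8.900 × 327 = 2910.30.
Efficiency loss = (8.900 − 1) × 327 = 2583.30.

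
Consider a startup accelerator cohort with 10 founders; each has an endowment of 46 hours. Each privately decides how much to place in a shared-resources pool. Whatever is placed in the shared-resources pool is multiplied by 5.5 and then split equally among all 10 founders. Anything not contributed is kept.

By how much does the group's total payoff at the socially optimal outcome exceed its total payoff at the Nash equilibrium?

2070.00 hours

Each contributed unit returns 5.5/10 = 0.5500 to its contributor — below 1 — so contributing 0 is dominant for every player. At the Nash equilibrium everyone keeps their 46, and the group total is 10 × 46 = 460.
Each contributed unit returns 5.500 to the group as a whole (0.5500 to each of 10 players), which exceeds 1, so the social optimum is full contribution: group total = 5.500 × 460 = 2530.00.
Efficiency loss = 2530.00 − 460 = 2070.00.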